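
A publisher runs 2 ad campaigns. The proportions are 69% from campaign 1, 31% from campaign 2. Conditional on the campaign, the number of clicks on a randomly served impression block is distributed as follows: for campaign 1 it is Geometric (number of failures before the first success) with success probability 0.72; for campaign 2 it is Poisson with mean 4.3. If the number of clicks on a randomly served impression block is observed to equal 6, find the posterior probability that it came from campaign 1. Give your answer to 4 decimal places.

0.0064

Likelihoods P(X=6 | ·): 1: 0.000346961; 2: 0.119127.
Posterior ∝ prior × likelihood. Numerator for 1: 0.69·0.000346961 = 0.000239403.
Normalizing constant: 0.69·0.000346961 + 0.31·0.119127 = 0.0371689.
P(1 | observation) = 0.000239403 / 0.0371689 = 0.00644095.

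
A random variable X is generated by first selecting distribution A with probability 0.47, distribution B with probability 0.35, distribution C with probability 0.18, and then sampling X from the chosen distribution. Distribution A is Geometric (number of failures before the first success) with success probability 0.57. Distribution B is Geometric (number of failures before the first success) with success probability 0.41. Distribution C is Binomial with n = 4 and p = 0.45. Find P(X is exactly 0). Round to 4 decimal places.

0.4279

Conditional on each component, P(X = 0): A: 0.57; B: 0.41; C: 0.0915063.
By total probability, P(X = 0) = 0.47·0.57 + 0.35·0.41 + 0.18·0.0915063 = 0.427871.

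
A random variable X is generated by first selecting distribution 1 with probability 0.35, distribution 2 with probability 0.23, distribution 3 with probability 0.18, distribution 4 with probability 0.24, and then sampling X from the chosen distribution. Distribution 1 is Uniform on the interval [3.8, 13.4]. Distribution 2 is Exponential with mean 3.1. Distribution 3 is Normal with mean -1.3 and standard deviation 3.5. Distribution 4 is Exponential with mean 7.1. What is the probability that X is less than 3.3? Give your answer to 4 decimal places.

Conditional on each component, P(X < 3.3): 1: 0; 2: 0.655105; 3: 0.905625; 4: 0.371732.
By total probability, P(X < 3.3) = 0.35·0 + 0.23·0.655105 + 0.18·0.905625 + 0.24·0.371732 = 0.402902.

0.4029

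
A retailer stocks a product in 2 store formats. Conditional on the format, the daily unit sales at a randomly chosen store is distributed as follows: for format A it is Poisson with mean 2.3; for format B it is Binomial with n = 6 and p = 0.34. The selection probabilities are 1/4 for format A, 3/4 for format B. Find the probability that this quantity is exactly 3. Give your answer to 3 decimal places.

0.220

Conditional on each format, P(X = 3): A: 0.203308; B: 0.225995.
By total probability, P(X = 3) = 0.25·0.203308 + 0.75·0.225995 = 0.220323.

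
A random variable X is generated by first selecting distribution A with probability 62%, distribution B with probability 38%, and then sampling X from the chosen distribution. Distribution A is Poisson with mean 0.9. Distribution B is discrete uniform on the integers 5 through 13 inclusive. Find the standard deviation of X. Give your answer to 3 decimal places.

4.307

Per component, A: μ=0.9, E[X²]=1.71; B: μ=9, E[X²]=87.6667.
E[X] = 0.62·0.9 + 0.38·9 = 3.978.
E[X²] = 0.62·1.71 + 0.38·87.6667 = 34.3735.
Var(X) = E[X²] − (E[X])² = 34.3735 − 15.8245 = 18.549.
SD(X) = √18.549 = 4.30686.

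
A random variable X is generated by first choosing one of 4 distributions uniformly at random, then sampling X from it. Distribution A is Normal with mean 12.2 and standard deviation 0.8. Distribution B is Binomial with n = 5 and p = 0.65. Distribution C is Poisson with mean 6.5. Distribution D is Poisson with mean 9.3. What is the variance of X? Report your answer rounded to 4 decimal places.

15.3948

Per component, A: μ=12.2, E[X²]=149.48; B: μ=3.25, E[X²]=11.7; C: μ=6.5, E[X²]=48.75; D: μ=9.3, E[X²]=95.79.
E[X] = 0.25·12.2 + 0.25·3.25 + 0.25·6.5 + 0.25·9.3 = 7.8125.
E[X²] = 0.25·149.48 + 0.25·11.7 + 0.25·48.75 + 0.25·95.79 = 76.43.
Var(X) = E[X²] − (E[X])² = 76.43 − 61.0352 = 15.3948.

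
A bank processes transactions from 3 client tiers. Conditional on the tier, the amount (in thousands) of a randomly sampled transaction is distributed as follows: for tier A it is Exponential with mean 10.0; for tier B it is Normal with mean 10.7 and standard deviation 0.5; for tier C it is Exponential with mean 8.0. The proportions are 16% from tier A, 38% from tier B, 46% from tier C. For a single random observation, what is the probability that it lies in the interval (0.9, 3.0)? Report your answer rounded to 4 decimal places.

0.1226

Conditional on each tier, P(0.9 < X < 3.0): A: 0.173113; B: 0; C: 0.206308.
By total probability, P(0.9 < X < 3.0) = 0.16·0.173113 + 0.38·0 + 0.46·0.206308 = 0.1226.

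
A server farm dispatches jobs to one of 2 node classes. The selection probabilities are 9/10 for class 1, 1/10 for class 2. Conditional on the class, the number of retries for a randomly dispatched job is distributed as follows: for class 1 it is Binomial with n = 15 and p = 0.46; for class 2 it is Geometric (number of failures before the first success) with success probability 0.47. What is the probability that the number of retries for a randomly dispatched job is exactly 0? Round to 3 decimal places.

Conditional on each class, P(X = 0): 1: 9.68069e-05; 2: 0.47.
By total probability, P(X = 0) = 0.9·9.68069e-05 + 0.1·0.47 = 0.0470871.

0.047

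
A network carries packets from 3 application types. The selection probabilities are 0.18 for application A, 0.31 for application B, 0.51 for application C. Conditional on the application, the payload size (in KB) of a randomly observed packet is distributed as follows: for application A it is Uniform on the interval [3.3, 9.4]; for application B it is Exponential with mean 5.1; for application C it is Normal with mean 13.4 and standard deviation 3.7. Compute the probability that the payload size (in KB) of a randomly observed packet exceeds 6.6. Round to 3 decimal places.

Conditional on each application, P(X > 6.6): A: 0.459016; B: 0.27414; C: 0.966957.
By total probability, P(X > 6.6) = 0.18·0.459016 + 0.31·0.27414 + 0.51·0.966957 = 0.660754.

0.661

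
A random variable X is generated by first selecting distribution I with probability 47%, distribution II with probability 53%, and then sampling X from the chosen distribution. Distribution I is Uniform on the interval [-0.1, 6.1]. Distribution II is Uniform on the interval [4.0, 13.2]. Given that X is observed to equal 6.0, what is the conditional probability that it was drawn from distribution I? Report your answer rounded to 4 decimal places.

Likelihoods f(6.0 | ·): I: 0.16129; II: 0.108696.
Posterior ∝ prior × likelihood. Numerator for I: 0.47·0.16129 = 0.0758065.
Normalizing constant: 0.47·0.16129 + 0.53·0.108696 = 0.133415.
P(I | observation) = 0.0758065 / 0.133415 = 0.5682.

0.5682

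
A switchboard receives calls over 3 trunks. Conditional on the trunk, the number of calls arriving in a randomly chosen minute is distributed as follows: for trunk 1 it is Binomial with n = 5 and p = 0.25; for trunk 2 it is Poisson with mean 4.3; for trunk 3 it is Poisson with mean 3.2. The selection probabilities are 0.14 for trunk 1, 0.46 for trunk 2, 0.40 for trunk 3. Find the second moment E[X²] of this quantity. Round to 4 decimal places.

16.2094

For each component E[X²] = Var + (mean)², giving 1: 2.5; 2: 22.79; 3: 13.44.
Overall E[X²] = 0.14·2.5 + 0.46·22.79 + 0.4·13.44 = 16.2094.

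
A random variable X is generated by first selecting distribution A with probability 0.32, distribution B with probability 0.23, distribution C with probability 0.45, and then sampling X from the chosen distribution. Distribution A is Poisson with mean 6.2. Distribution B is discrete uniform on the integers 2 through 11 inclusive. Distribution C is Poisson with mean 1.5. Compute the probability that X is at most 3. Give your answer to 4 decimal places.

0.5094

Conditional on each component, P(X ≤ 3): A: 0.134229; B: 0.2; C: 0.934358.
By total probability, P(X ≤ 3) = 0.32·0.134229 + 0.23·0.2 + 0.45·0.934358 = 0.509414.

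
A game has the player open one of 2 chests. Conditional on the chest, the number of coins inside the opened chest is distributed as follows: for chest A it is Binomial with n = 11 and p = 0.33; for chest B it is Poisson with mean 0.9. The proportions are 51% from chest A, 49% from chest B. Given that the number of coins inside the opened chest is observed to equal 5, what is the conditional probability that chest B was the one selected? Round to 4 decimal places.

0.0116

Likelihoods P(X=5 | ·): A: 0.163554; B: 0.00200063.
Posterior ∝ prior × likelihood. Numerator for B: 0.49·0.00200063 = 0.000980308.
Normalizing constant: 0.51·0.163554 + 0.49·0.00200063 = 0.0843927.
P(B | observation) = 0.000980308 / 0.0843927 = 0.011616.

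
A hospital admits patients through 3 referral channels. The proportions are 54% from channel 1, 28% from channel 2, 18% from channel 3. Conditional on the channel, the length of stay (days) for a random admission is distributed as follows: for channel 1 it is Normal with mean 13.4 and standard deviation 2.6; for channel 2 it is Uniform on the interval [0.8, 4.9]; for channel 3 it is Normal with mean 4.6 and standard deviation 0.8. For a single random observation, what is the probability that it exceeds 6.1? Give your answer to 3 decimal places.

0.544

Conditional on each channel, P(X > 6.1): 1: 0.997505; 2: 0; 3: 0.0303964.
By total probability, P(X > 6.1) = 0.54·0.997505 + 0.28·0 + 0.18·0.0303964 = 0.544124.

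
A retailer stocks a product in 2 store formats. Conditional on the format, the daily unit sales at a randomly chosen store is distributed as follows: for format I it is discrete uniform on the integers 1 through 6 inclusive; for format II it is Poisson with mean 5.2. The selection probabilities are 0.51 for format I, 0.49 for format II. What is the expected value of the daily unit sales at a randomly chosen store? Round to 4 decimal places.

Component means — I: 3.5; II: 5.2.
E[X] = 0.51·3.5 + 0.49·5.2 = 4.333.

4.3330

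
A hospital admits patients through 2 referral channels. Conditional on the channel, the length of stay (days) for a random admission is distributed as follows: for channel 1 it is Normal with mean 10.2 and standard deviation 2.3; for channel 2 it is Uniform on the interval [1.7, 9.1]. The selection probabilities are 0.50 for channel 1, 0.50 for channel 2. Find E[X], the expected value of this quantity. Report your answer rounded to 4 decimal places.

7.8000

Component means — 1: 10.2; 2: 5.4.
E[X] = 0.5·10.2 + 0.5·5.4 = 7.8.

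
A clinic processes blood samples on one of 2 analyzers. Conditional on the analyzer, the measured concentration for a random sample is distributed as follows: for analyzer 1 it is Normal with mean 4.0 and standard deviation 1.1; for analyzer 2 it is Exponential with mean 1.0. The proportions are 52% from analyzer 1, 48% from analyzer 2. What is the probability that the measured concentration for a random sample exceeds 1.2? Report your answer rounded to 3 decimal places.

0.662

Conditional on each analyzer, P(X > 1.2): 1: 0.994543; 2: 0.301194.
By total probability, P(X > 1.2) = 0.52·0.994543 + 0.48·0.301194 = 0.661736.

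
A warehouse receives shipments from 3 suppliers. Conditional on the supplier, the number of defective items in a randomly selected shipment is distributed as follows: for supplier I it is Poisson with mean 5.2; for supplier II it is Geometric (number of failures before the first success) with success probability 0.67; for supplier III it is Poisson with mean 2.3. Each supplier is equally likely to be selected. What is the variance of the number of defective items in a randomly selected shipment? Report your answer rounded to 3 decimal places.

6.505

Per component, I: μ=5.2, E[X²]=32.24; II: μ=0.492537, E[X²]=0.977723; III: μ=2.3, E[X²]=7.59.
E[X] = 0.333333·5.2 + 0.333333·0.492537 + 0.333333·2.3 = 2.66418.
E[X²] = 0.333333·32.24 + 0.333333·0.977723 + 0.333333·7.59 = 13.6026.
Var(X) = E[X²] − (E[X])² = 13.6026 − 7.09785 = 6.50472.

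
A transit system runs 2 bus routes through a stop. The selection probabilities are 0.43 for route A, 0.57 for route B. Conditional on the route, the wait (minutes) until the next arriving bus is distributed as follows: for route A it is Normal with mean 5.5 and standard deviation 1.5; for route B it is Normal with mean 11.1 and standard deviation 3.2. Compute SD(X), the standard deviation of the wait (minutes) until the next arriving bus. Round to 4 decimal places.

Per component, A: μ=5.5, E[X²]=32.5; B: μ=11.1, E[X²]=133.45.
E[X] = 0.43·5.5 + 0.57·11.1 = 8.692.
E[X²] = 0.43·32.5 + 0.57·133.45 = 90.0415.
Var(X) = E[X²] − (E[X])² = 90.0415 − 75.5509 = 14.4906.
SD(X) = √14.4906 = 3.80666.

3.8067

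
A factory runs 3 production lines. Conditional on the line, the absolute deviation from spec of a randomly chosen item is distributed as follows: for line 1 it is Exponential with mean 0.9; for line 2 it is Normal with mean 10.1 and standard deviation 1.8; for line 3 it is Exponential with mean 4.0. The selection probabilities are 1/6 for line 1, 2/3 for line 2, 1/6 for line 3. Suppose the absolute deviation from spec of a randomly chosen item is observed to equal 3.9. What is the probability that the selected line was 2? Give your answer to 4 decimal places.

Likelihoods f(3.9 | ·): 1: 0.0145819; 2: 0.000587976; 3: 0.0942981.
Posterior ∝ prior × likelihood. Numerator for 2: 0.666667·0.000587976 = 0.000391984.
Normalizing constant: 0.166667·0.0145819 + 0.666667·0.000587976 + 0.166667·0.0942981 = 0.0185387.
P(2 | observation) = 0.000391984 / 0.0185387 = 0.0211442.

0.0211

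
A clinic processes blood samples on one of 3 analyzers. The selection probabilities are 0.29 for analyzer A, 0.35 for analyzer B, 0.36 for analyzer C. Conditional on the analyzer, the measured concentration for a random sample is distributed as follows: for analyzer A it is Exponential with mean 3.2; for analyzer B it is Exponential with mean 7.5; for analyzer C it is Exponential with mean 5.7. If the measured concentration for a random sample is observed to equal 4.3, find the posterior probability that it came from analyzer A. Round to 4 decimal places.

Likelihoods f(4.3 | ·): A: 0.0815205; B: 0.0751525; C: 0.0825087.
Posterior ∝ prior × likelihood. Numerator for A: 0.29·0.0815205 = 0.0236409.
Normalizing constant: 0.29·0.0815205 + 0.35·0.0751525 + 0.36·0.0825087 = 0.0796474.
P(A | observation) = 0.0236409 / 0.0796474 = 0.29682.

0.2968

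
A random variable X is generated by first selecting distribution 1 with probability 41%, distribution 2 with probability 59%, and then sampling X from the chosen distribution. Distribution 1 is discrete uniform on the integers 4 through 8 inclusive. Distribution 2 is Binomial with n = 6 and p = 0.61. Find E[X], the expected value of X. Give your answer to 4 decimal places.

Component means — 1: 6; 2: 3.66.
E[X] = 0.41·6 + 0.59·3.66 = 4.6194.

4.6194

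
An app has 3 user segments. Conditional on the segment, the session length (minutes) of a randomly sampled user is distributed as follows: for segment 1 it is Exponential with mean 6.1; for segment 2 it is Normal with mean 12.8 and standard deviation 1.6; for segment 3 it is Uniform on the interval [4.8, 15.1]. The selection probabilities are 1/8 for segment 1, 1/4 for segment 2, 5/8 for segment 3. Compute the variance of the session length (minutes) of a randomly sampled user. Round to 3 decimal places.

Per component, 1: μ=6.1, E[X²]=74.42; 2: μ=12.8, E[X²]=166.4; 3: μ=9.95, E[X²]=107.843.
E[X] = 0.125·6.1 + 0.25·12.8 + 0.625·9.95 = 10.1813.
E[X²] = 0.125·74.42 + 0.25·166.4 + 0.625·107.843 = 118.305.
Var(X) = E[X²] − (E[X])² = 118.305 − 103.658 = 14.6467.

14.647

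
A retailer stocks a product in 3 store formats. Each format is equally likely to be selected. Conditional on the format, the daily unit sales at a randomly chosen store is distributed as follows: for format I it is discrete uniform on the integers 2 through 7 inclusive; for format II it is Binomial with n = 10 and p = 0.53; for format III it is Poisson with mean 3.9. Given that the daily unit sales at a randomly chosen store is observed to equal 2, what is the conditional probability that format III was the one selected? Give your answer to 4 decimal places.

0.4389

Likelihoods P(X=2 | ·): I: 0.166667; II: 0.0300987; III: 0.15394.
Posterior ∝ prior × likelihood. Numerator for III: 0.333333·0.15394 = 0.0513132.
Normalizing constant: 0.333333·0.166667 + 0.333333·0.0300987 + 0.333333·0.15394 = 0.116902.
P(III | observation) = 0.0513132 / 0.116902 = 0.438944.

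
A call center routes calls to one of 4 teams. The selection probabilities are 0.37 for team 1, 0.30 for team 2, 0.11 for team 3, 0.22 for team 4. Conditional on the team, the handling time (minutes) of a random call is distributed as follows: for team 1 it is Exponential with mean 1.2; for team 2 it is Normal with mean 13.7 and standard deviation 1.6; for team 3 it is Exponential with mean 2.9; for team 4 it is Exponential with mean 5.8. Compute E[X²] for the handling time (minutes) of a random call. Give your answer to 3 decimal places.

For each component E[X²] = Var + (mean)², giving 1: 2.88; 2: 190.25; 3: 16.82; 4: 67.28.
Overall E[X²] = 0.37·2.88 + 0.3·190.25 + 0.11·16.82 + 0.22·67.28 = 74.7924.

74.792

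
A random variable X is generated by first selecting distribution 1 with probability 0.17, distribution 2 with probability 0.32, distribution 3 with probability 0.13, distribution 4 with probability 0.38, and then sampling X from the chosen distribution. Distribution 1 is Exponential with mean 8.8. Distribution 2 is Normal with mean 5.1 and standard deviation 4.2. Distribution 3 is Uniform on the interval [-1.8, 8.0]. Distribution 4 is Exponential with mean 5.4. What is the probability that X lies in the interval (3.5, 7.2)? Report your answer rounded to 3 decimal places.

Conditional on each component, P(3.5 < X < 7.2): 1: 0.230612; 2: 0.339843; 3: 0.377551; 4: 0.259416.
By total probability, P(3.5 < X < 7.2) = 0.17·0.230612 + 0.32·0.339843 + 0.13·0.377551 + 0.38·0.259416 = 0.295614.

0.296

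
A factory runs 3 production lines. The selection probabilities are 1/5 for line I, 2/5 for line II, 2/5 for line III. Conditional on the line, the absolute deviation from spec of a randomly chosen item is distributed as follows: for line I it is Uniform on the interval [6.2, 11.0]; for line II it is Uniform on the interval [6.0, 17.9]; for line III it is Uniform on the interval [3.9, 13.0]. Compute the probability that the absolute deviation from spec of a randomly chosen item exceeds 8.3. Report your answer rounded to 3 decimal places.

0.642

Conditional on each line, P(X > 8.3): I: 0.5625; II: 0.806723; III: 0.516484.
By total probability, P(X > 8.3) = 0.2·0.5625 + 0.4·0.806723 + 0.4·0.516484 = 0.641782.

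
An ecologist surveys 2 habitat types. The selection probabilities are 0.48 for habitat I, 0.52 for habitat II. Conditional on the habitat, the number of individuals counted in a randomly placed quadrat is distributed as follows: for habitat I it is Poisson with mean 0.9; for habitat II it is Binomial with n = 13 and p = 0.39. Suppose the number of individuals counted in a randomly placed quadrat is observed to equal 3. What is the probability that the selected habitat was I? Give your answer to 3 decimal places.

0.274

Likelihoods P(X=3 | ·): I: 0.0493982; II: 0.12102.
Posterior ∝ prior × likelihood. Numerator for I: 0.48·0.0493982 = 0.0237111.
Normalizing constant: 0.48·0.0493982 + 0.52·0.12102 = 0.0866417.
P(I | observation) = 0.0237111 / 0.0866417 = 0.273669.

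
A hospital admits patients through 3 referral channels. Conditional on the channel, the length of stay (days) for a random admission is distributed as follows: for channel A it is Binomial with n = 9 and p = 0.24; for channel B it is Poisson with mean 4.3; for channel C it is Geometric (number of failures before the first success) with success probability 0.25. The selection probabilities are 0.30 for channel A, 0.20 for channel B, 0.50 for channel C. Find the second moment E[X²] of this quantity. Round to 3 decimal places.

For each component E[X²] = Var + (mean)², giving A: 6.3072; B: 22.79; C: 21.
Overall E[X²] = 0.3·6.3072 + 0.2·22.79 + 0.5·21 = 16.9502.

16.950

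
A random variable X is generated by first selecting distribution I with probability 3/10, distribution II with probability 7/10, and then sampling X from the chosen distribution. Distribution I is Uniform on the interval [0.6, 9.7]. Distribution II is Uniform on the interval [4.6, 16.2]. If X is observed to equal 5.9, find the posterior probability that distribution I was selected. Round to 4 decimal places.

0.3533

Likelihoods f(5.9 | ·): I: 0.10989; II: 0.0862069.
Posterior ∝ prior × likelihood. Numerator for I: 0.3·0.10989 = 0.032967.
Normalizing constant: 0.3·0.10989 + 0.7·0.0862069 = 0.0933119.
P(I | observation) = 0.032967 / 0.0933119 = 0.353299.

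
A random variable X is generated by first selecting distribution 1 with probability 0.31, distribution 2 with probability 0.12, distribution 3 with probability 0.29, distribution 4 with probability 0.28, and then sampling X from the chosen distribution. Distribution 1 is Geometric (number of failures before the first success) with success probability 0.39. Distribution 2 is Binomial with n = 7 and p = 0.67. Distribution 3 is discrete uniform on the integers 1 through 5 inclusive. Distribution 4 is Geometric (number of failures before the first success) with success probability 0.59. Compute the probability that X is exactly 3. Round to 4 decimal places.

0.1118

Conditional on each component, P(X = 3): 1: 0.0885226; 2: 0.124838; 3: 0.2; 4: 0.0406634.
By total probability, P(X = 3) = 0.31·0.0885226 + 0.12·0.124838 + 0.29·0.2 + 0.28·0.0406634 = 0.111808.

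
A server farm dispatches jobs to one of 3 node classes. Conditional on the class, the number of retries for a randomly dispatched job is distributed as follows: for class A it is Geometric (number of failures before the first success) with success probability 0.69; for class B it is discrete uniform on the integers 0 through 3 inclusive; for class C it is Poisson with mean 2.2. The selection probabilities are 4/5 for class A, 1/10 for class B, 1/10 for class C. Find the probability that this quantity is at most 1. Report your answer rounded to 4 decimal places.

0.8086

Conditional on each class, P(X ≤ 1): A: 0.9039; B: 0.5; C: 0.35457.
By total probability, P(X ≤ 1) = 0.8·0.9039 + 0.1·0.5 + 0.1·0.35457 = 0.808577.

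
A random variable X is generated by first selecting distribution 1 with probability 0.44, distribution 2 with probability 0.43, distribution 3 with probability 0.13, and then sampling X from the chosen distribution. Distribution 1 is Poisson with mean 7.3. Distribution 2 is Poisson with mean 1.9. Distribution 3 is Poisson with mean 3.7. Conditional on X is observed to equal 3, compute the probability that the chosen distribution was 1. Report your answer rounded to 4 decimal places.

Likelihoods P(X=3 | ·): 1: 0.0437993; 2: 0.170982; 3: 0.20872.
Posterior ∝ prior × likelihood. Numerator for 1: 0.44·0.0437993 = 0.0192717.
Normalizing constant: 0.44·0.0437993 + 0.43·0.170982 + 0.13·0.20872 = 0.119928.
P(1 | observation) = 0.0192717 / 0.119928 = 0.160695.

0.1607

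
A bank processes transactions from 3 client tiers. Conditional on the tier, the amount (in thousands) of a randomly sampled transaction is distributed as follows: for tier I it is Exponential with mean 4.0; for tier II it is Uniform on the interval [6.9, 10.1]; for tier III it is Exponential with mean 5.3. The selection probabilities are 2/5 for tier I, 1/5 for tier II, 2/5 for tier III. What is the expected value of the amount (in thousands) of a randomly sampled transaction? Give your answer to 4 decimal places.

Component means — I: 4; II: 8.5; III: 5.3.
E[X] = 0.4·4 + 0.2·8.5 + 0.4·5.3 = 5.42.

5.4200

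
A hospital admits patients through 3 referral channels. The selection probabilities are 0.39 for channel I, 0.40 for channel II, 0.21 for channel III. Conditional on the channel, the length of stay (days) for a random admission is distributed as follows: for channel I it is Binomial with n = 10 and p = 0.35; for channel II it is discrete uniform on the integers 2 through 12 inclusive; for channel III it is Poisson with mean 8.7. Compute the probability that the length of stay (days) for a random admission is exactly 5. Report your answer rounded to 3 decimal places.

0.111

Conditional on each channel, P(X = 5): I: 0.15357; II: 0.0909091; III: 0.0691915.
By total probability, P(X = 5) = 0.39·0.15357 + 0.4·0.0909091 + 0.21·0.0691915 = 0.110786.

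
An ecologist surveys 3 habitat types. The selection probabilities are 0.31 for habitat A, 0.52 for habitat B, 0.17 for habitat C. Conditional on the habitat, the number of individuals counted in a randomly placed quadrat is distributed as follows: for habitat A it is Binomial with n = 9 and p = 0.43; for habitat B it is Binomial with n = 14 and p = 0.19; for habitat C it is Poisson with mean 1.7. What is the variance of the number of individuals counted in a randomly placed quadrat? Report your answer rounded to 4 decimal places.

2.6589

Per component, A: μ=3.87, E[X²]=17.1828; B: μ=2.66, E[X²]=9.2302; C: μ=1.7, E[X²]=4.59.
E[X] = 0.31·3.87 + 0.52·2.66 + 0.17·1.7 = 2.8719.
E[X²] = 0.31·17.1828 + 0.52·9.2302 + 0.17·4.59 = 10.9067.
Var(X) = E[X²] − (E[X])² = 10.9067 − 8.24781 = 2.65886.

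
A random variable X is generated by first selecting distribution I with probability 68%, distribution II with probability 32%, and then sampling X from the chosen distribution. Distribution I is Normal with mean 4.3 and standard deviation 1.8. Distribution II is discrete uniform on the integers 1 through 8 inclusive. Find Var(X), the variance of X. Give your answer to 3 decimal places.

3.892

Per component, I: μ=4.3, E[X²]=21.73; II: μ=4.5, E[X²]=25.5.
E[X] = 0.68·4.3 + 0.32·4.5 = 4.364.
E[X²] = 0.68·21.73 + 0.32·25.5 = 22.9364.
Var(X) = E[X²] − (E[X])² = 22.9364 − 19.0445 = 3.8919.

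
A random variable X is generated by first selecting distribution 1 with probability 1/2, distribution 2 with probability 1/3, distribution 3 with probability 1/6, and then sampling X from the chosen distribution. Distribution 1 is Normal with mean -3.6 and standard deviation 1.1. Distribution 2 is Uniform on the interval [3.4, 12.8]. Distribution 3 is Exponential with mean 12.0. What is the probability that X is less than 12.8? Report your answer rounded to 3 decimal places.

0.943

Conditional on each component, P(X < 12.8): 1: 1; 2: 1; 3: 0.655846.
By total probability, P(X < 12.8) = 0.5·1 + 0.333333·1 + 0.166667·0.655846 = 0.942641.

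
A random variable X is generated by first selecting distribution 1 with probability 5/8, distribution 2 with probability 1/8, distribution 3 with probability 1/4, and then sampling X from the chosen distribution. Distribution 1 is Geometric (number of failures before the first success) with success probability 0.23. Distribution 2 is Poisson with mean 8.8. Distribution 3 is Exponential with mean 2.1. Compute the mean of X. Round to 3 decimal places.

Component means — 1: 3.34783; 2: 8.8; 3: 2.1.
E[X] = 0.625·3.34783 + 0.125·8.8 + 0.25·2.1 = 3.71739.

3.717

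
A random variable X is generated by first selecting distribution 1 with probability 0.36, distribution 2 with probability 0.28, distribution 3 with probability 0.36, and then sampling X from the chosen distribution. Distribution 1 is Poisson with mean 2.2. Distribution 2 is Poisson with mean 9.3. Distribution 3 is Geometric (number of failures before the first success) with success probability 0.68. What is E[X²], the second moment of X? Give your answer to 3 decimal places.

29.684

For each component E[X²] = Var + (mean)², giving 1: 7.04; 2: 95.79; 3: 0.913495.
Overall E[X²] = 0.36·7.04 + 0.28·95.79 + 0.36·0.913495 = 29.6845.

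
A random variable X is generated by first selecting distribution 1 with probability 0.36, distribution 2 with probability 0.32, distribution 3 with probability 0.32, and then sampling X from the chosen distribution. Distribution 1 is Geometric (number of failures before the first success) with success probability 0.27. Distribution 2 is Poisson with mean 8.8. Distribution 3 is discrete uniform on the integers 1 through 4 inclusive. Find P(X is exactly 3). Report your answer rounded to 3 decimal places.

Conditional on each component, P(X = 3): 1: 0.105035; 2: 0.0171201; 3: 0.25.
By total probability, P(X = 3) = 0.36·0.105035 + 0.32·0.0171201 + 0.32·0.25 = 0.123291.

0.123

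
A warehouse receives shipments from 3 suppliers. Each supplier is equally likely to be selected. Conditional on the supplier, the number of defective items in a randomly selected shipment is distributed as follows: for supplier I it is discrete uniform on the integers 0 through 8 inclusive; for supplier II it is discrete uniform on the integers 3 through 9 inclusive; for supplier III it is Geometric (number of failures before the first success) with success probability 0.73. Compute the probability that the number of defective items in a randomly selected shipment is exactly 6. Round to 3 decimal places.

Conditional on each supplier, P(X = 6): I: 0.111111; II: 0.142857; III: 0.000282817.
By total probability, P(X = 6) = 0.333333·0.111111 + 0.333333·0.142857 + 0.333333·0.000282817 = 0.0847504.

0.085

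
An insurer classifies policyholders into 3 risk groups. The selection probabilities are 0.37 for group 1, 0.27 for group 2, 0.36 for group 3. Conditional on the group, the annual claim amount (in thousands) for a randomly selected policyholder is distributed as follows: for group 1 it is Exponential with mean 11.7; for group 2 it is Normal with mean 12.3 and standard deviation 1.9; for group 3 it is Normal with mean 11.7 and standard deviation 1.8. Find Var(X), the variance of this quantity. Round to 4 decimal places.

52.8614

Per component, 1: μ=11.7, E[X²]=273.78; 2: μ=12.3, E[X²]=154.9; 3: μ=11.7, E[X²]=140.13.
E[X] = 0.37·11.7 + 0.27·12.3 + 0.36·11.7 = 11.862.
E[X²] = 0.37·273.78 + 0.27·154.9 + 0.36·140.13 = 193.568.
Var(X) = E[X²] − (E[X])² = 193.568 − 140.707 = 52.8614.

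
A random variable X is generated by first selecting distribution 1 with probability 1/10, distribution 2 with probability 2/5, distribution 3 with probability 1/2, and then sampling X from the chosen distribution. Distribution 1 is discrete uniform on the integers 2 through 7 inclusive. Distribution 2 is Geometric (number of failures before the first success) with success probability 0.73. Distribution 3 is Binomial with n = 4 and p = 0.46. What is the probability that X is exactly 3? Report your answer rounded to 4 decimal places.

Conditional on each component, P(X = 3): 1: 0.166667; 2: 0.0143686; 3: 0.210246.
By total probability, P(X = 3) = 0.1·0.166667 + 0.4·0.0143686 + 0.5·0.210246 = 0.127537.

0.1275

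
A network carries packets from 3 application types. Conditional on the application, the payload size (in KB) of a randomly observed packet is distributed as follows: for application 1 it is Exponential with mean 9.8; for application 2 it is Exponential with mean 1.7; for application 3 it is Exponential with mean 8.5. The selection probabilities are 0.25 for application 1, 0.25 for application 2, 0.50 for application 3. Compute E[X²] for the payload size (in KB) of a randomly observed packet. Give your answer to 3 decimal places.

121.715

For each component E[X²] = Var + (mean)², giving 1: 192.08; 2: 5.78; 3: 144.5.
Overall E[X²] = 0.25·192.08 + 0.25·5.78 + 0.5·144.5 = 121.715.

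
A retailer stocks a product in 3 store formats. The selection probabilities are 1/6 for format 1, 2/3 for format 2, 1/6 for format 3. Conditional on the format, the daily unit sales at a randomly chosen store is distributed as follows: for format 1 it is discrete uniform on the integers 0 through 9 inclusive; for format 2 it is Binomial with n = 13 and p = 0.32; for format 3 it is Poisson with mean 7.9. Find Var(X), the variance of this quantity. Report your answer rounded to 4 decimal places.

Per component, 1: μ=4.5, E[X²]=28.5; 2: μ=4.16, E[X²]=20.1344; 3: μ=7.9, E[X²]=70.31.
E[X] = 0.166667·4.5 + 0.666667·4.16 + 0.166667·7.9 = 4.84.
E[X²] = 0.166667·28.5 + 0.666667·20.1344 + 0.166667·70.31 = 29.8913.
Var(X) = E[X²] − (E[X])² = 29.8913 − 23.4256 = 6.46567.

6.4657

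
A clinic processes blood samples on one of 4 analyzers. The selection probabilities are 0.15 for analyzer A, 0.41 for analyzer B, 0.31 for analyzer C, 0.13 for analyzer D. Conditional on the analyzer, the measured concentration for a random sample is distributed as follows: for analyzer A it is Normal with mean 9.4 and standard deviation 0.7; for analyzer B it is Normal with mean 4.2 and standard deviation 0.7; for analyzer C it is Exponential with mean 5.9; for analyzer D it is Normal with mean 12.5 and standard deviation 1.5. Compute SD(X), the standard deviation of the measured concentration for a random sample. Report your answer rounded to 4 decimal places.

4.4241

Per component, A: μ=9.4, E[X²]=88.85; B: μ=4.2, E[X²]=18.13; C: μ=5.9, E[X²]=69.62; D: μ=12.5, E[X²]=158.5.
E[X] = 0.15·9.4 + 0.41·4.2 + 0.31·5.9 + 0.13·12.5 = 6.586.
E[X²] = 0.15·88.85 + 0.41·18.13 + 0.31·69.62 + 0.13·158.5 = 62.948.
Var(X) = E[X²] − (E[X])² = 62.948 − 43.3754 = 19.5726.
SD(X) = √19.5726 = 4.42409.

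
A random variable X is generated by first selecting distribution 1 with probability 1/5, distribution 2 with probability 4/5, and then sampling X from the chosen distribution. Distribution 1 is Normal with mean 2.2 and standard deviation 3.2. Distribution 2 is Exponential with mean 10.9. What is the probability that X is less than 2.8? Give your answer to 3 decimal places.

0.296

Conditional on each component, P(X < 2.8): 1: 0.574366; 2: 0.22654.
By total probability, P(X < 2.8) = 0.2·0.574366 + 0.8·0.22654 = 0.296105.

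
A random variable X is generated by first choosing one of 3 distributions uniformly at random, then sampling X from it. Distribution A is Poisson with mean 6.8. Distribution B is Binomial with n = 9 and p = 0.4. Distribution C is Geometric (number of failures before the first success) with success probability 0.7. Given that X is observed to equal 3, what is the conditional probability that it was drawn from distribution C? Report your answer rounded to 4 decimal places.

0.0576

Likelihoods P(X=3 | ·): A: 0.0583678; B: 0.250823; C: 0.0189.
Posterior ∝ prior × likelihood. Numerator for C: 0.333333·0.0189 = 0.0063.
Normalizing constant: 0.333333·0.0583678 + 0.333333·0.250823 + 0.333333·0.0189 = 0.109363.
P(C | observation) = 0.0063 / 0.109363 = 0.0576061.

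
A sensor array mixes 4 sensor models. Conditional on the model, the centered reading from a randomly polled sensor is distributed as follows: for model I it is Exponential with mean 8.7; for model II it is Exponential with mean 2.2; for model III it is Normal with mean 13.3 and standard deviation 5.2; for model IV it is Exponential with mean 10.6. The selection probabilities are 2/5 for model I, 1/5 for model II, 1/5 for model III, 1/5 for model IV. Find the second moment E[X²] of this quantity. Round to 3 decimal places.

For each component E[X²] = Var + (mean)², giving I: 151.38; II: 9.68; III: 203.93; IV: 224.72.
Overall E[X²] = 0.4·151.38 + 0.2·9.68 + 0.2·203.93 + 0.2·224.72 = 148.218.

148.218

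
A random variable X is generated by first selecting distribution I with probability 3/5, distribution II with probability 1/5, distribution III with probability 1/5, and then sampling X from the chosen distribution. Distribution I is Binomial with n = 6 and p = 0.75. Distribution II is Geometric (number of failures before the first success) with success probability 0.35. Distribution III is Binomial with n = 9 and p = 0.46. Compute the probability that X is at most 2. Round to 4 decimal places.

Conditional on each component, P(X ≤ 2): I: 0.0375977; II: 0.725375; III: 0.135831.
By total probability, P(X ≤ 2) = 0.6·0.0375977 + 0.2·0.725375 + 0.2·0.135831 = 0.1948.

0.1948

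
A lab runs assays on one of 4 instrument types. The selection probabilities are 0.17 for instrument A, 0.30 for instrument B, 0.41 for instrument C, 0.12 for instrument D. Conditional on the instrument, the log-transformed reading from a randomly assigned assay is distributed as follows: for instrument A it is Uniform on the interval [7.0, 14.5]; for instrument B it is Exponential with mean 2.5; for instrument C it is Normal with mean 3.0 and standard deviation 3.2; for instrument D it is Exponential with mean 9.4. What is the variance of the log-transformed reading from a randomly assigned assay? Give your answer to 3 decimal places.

Per component, A: μ=10.75, E[X²]=120.25; B: μ=2.5, E[X²]=12.5; C: μ=3, E[X²]=19.24; D: μ=9.4, E[X²]=176.72.
E[X] = 0.17·10.75 + 0.3·2.5 + 0.41·3 + 0.12·9.4 = 4.9355.
E[X²] = 0.17·120.25 + 0.3·12.5 + 0.41·19.24 + 0.12·176.72 = 53.2873.
Var(X) = E[X²] − (E[X])² = 53.2873 − 24.3592 = 28.9281.

28.928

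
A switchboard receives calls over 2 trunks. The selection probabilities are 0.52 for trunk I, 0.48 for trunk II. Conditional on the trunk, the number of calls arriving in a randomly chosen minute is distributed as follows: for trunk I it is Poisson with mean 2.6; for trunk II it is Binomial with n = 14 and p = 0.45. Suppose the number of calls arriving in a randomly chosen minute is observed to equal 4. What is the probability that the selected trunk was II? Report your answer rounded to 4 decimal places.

Likelihoods P(X=4 | ·): I: 0.141422; II: 0.103971.
Posterior ∝ prior × likelihood. Numerator for II: 0.48·0.103971 = 0.0499059.
Normalizing constant: 0.52·0.141422 + 0.48·0.103971 = 0.123445.
P(II | observation) = 0.0499059 / 0.123445 = 0.404276.

0.4043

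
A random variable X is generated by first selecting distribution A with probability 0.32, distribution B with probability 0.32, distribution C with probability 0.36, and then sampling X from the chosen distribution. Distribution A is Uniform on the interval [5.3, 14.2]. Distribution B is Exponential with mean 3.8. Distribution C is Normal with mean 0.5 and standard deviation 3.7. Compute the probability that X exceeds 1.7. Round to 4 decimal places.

0.6588

Conditional on each component, P(X > 1.7): A: 1; B: 0.639308; C: 0.372846.
By total probability, P(X > 1.7) = 0.32·1 + 0.32·0.639308 + 0.36·0.372846 = 0.658803.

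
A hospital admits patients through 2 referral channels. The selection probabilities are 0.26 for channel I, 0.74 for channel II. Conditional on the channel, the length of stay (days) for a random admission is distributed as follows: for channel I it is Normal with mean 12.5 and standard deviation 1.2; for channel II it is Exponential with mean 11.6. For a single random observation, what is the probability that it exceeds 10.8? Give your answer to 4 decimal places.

0.5313

Conditional on each channel, P(X > 10.8): I: 0.92171; II: 0.394146.
By total probability, P(X > 10.8) = 0.26·0.92171 + 0.74·0.394146 = 0.531312.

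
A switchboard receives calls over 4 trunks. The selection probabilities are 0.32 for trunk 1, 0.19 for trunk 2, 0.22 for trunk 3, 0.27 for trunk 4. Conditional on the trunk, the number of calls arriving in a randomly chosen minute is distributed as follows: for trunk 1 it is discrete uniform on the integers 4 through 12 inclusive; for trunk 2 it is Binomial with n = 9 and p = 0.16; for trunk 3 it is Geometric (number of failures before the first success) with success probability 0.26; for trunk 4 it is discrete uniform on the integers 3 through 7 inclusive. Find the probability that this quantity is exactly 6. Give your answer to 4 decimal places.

Conditional on each trunk, P(X = 6): 1: 0.111111; 2: 0.00083529; 3: 0.0426937; 4: 0.2.
By total probability, P(X = 6) = 0.32·0.111111 + 0.19·0.00083529 + 0.22·0.0426937 + 0.27·0.2 = 0.0991069.

0.0991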